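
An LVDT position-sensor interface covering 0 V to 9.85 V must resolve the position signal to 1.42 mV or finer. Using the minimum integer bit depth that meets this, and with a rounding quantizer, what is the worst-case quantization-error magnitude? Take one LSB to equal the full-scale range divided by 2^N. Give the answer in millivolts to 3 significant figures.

V_FS = 9.85 V.
Need 2^N ≥ 9.85 V / 1.42 mV = 6937 → N_min = 13.
LSB = 9.85 V ÷ 2^13 = 9.85/8192 V = 1.2024 mV.
Half an LSB is 0.601 mV.

0.601 mV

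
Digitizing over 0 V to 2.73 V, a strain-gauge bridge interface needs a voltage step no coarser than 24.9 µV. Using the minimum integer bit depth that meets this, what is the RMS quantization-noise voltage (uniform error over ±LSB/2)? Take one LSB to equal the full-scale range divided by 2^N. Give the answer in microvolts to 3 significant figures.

6.01 µV

Full-scale range = 2.73 V.
Levels needed ≥ 2.73/24.9 µV = 109600. 2^17 = 131072 suffices, so N_min = 17.
Step size = 2.73/131072 V = 20.828 µV.
RMS noise = LSB/√12 = 6.01 µV.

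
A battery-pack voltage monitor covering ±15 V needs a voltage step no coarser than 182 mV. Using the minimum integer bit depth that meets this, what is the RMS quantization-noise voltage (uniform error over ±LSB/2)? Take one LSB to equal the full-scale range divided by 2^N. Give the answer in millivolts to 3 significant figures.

33.8 mV

Full-scale range = 15 V − (-15 V) = 30 V.
Required number of levels: 30/182 mV = 164.84; smallest N with 2^N ≥ that is 8.
LSB = 30 V / 2^8 = 117.19 mV.
RMS noise = LSB/√12 = 33.8 mV.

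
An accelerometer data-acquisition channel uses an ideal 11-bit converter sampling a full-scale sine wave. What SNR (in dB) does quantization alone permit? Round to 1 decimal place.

SNR = 6.02·11 + 1.76 = 67.98 dB.

68.0 dB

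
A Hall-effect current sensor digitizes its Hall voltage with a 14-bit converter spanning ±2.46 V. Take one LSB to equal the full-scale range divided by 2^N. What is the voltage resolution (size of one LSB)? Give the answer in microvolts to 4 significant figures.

300.3 µV

The full-scale span is 2.46 − (-2.46) = 4.92 V.
Number of codes = 2^14 = 16384.
One LSB is 4.92 V / 16384 = 300.3 µV.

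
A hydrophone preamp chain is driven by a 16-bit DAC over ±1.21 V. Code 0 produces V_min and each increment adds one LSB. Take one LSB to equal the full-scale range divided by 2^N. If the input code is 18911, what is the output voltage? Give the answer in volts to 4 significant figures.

Range = 1.21 − (-1.21) = 2.42 V. LSB = 2.42 V / 2^16.
V_out = -1.21 + 18911 × (2.42/65536) V
      = -1.21 + 0.698313 = -0.511687 V.

-0.5117 V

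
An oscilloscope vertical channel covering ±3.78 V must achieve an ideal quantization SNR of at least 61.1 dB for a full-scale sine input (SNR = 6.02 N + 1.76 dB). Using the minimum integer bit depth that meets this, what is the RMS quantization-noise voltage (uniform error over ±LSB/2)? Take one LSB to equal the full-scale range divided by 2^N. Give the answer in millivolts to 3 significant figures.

2.13 mV

The full-scale span is 3.78 − (-3.78) = 7.56 V.
N ≥ (61.1 − 1.76)/6.02 = 9.857 → N_min = 10.
LSB = 7.56 V / 2^10 = 7.3828 mV.
RMS noise = LSB/√12 = 2.13 mV.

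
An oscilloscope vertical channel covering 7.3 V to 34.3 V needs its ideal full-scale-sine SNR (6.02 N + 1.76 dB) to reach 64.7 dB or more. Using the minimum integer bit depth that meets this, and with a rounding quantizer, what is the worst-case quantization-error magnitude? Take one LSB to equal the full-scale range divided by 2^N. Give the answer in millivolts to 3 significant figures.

Full-scale range = 34.3 V − (7.3 V) = 27 V.
Solving 6.02 N ≥ 64.7 − 1.76: N ≥ 10.455. Round up → N = 11.
Step size = 27/2048 V = 13.184 mV.
|e|_max = LSB/2 = 6.59 mV.

6.59 mV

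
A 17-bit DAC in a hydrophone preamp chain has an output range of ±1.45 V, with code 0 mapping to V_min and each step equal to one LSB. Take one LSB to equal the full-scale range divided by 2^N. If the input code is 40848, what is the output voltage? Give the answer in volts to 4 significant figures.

-0.5462 V

Range = 1.45 − (-1.45) = 2.9 V. LSB = 2.9 V / 2^17.
Output = V_min + (40848/131072) × range = -1.45 + 0.311646 × 2.9 V
      = -1.45 V + 0.903772 V = -0.546228 V.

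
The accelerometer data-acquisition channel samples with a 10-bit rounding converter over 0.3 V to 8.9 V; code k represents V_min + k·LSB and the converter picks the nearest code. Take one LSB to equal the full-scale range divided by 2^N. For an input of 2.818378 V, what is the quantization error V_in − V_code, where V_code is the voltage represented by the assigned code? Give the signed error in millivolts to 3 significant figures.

The full-scale span is 8.9 − (0.3) = 8.6 V. LSB = 8.6 V / 2^10 ≈ 8.398 mV.
Position in LSBs: (2.818378 − (0.3)) × 1024/8.6 = 299.8627; rounding gives k = 300.
V_code = 0.3 + (300/1024) × 8.6 = 2.819531250 V.
Error = V_in − V_code = 2.818378 − (2.819531250) = −1.15 mV.

−1.15 mV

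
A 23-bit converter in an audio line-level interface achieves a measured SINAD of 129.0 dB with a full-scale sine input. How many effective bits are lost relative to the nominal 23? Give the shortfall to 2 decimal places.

ENOB = (SINAD − 1.76)/6.02 = (129.0 − 1.76)/6.02 = 21.1362 bits.
Lost resolution: 23 − 21.1362 = 1.8638 bits.

1.86 bits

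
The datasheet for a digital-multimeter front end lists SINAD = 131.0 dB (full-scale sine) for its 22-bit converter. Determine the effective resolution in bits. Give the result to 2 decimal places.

21.47 bits

(131.0 − 1.76) / 6.02 = 129.24/6.02 = 21.4684 effective bits.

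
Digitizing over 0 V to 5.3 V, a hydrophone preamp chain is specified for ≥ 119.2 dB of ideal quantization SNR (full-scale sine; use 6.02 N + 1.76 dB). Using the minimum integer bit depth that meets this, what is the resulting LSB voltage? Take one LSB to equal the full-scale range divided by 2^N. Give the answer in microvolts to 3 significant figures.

Full-scale range = 5.3 V.
N ≥ (119.2 − 1.76)/6.02 = 19.508 → N_min = 20.
LSB = 5.3 V / 2^20 = 5.05 µV.

5.05 µV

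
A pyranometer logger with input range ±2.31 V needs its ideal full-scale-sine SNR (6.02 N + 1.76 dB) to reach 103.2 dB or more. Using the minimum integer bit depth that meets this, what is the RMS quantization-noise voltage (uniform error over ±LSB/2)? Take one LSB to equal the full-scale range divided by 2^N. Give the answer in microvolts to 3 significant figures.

The full-scale span is 2.31 − (-2.31) = 4.62 V.
Solving 6.02 N ≥ 103.2 − 1.76: N ≥ 16.850. Round up → N = 17.
LSB = 4.62 V ÷ 2^17 = 4.62/131072 V = 35.248 µV.
σ_q = LSB/√12 = 35.248 µV/3.4641 = 10.2 µV.

10.2 µV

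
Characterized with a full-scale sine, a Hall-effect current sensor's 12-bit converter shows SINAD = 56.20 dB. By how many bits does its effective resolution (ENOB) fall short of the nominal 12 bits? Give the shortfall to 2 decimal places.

2.96 bits

N_eff = (56.20 − 1.76)/6.02 = 9.0432 bits.
Lost resolution: 12 − 9.0432 = 2.9568 bits.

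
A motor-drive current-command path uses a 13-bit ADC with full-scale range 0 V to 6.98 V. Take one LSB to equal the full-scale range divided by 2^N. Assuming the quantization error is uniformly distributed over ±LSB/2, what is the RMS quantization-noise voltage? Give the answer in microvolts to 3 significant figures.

246 µV

Span = 6.98 V.
LSB = 6.98 V / 2^13 = 0.85205 mV.
V_rms = LSB/√12 = 0.85205 mV / √12 = 246 µV.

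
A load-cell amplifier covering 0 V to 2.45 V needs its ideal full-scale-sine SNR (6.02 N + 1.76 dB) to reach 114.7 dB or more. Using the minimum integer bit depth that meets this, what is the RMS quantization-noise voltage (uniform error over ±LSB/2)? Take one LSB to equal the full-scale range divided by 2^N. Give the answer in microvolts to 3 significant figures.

1.35 µV

V_FS = 2.45 V.
N ≥ (114.7 − 1.76)/6.02 = 18.761 → N_min = 19.
Step size = 2.45/524288 V = 4.6730 µV.
σ_q = LSB/√12 = 4.6730 µV/3.4641 = 1.35 µV.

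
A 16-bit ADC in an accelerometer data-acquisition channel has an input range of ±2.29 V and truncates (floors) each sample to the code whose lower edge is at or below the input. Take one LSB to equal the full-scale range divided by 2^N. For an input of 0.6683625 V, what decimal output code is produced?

42331

Range = 2.29 − (-2.29) = 4.58 V. LSB = 4.58 V / 2^16 ≈ 69.89 µV.
(V_in − V_min) × 2^16/range = (0.6683625 − (-2.29)) × 65536/4.58 = 42331.713.
Floor → code = 42331.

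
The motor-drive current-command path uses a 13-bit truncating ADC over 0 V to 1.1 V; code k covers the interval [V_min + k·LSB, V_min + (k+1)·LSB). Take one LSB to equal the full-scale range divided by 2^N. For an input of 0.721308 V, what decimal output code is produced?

5371

Span = 1.1 V. LSB = 1.1 V / 2^13 ≈ 134.3 µV.
code = ⌊(V_in − V_min)/LSB⌋ = ⌊(V_in − V_min) × 2^13 / range⌋
     = ⌊(0.721308 − (0)) × 8192 / 1.1⌋ = ⌊0.721308 × 8192/1.1⌋
     = ⌊5371.777⌋ = 5371.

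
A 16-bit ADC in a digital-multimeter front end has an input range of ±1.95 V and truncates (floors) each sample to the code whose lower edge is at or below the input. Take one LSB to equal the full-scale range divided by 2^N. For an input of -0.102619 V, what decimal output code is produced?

31043

Span: 1.95 V − (-1.95 V) = 3.9 V. LSB = 3.9 V / 2^16 ≈ 59.51 µV.
V_in − V_min = -0.102619 − (-1.95) = 1.847381 V.
Divide by LSB: 1.847381 × 65536/3.9 = 31043.5798.
Truncating gives code 31043.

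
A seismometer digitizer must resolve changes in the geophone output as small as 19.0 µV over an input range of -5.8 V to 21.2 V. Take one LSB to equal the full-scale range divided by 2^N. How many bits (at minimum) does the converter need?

Range = 21.2 − (-5.8) = 27 V.
Need 2^N ≥ 27 V / 19.0 µV = 1.421e6 → N_min = 21.

21 bits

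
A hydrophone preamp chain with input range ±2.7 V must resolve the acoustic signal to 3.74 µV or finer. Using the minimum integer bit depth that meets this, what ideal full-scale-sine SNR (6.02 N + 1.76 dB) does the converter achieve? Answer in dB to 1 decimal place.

Full-scale range = 2.7 V − (-2.7 V) = 5.4 V.
Need 2^N ≥ 5.4 V / 3.74 µV = 1.444e6 → N_min = 21.
6.02(21) + 1.76 = 128.18 dB.

128.2 dB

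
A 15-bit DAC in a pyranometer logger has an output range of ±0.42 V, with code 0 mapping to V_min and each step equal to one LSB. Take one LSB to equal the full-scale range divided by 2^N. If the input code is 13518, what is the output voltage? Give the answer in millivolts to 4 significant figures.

Span: 0.42 V − (-0.42 V) = 0.84 V. LSB = 0.84 V / 2^15.
Output = V_min + (13518/32768) × range = -0.42 + 0.412537 × 0.84 V
      = -0.42 V + 0.346531 V = -0.0734692 V.

-73.47 mV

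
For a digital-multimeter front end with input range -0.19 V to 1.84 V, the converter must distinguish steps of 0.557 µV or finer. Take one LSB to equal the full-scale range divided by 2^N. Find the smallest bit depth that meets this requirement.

Span: 1.84 V − (-0.19 V) = 2.03 V.
Required number of levels: 2.03/0.557 µV = 3.6445e6; smallest N with 2^N ≥ that is 22.

22 bits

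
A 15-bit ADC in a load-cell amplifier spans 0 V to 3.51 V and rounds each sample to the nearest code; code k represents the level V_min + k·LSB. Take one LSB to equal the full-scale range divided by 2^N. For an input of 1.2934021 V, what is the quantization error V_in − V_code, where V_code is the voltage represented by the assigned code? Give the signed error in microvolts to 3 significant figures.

−32.0 µV

Span = 3.51 V. LSB = 3.51 V / 2^15 ≈ 107.1 µV.
Position in LSBs: (1.2934021 − (0)) × 32768/3.51 = 12074.7009; rounding gives k = 12075.
Reconstructed level: 0 + 12075 × 3.51/32768 V = 1.2934341431 V.
Error = V_in − V_code = 1.2934021 − (1.2934341431) = −32.0 µV.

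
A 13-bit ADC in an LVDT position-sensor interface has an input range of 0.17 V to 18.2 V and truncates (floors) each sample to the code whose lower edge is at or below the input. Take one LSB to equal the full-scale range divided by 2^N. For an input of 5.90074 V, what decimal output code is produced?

Range = 18.2 − (0.17) = 18.03 V. LSB = 18.03 V / 2^13 ≈ 2.201 mV.
code = ⌊(V_in − V_min)/LSB⌋ = ⌊(V_in − V_min) × 2^13 / range⌋
     = ⌊(5.90074 − (0.17)) × 8192 / 18.03⌋ = ⌊5.73074 × 8192/18.03⌋
     = ⌊2603.784⌋ = 2603.

2603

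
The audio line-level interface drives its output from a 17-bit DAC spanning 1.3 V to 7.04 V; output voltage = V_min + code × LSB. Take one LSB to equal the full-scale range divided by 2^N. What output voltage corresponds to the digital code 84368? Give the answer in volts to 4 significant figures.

The full-scale span is 7.04 − (1.3) = 5.74 V. LSB = 5.74 V / 2^17.
V_out = V_min + code × LSB = 1.3 V + 84368 × 5.74 V / 131072
      = 1.3 + 3.69470 = 4.99470 V.

4.995 V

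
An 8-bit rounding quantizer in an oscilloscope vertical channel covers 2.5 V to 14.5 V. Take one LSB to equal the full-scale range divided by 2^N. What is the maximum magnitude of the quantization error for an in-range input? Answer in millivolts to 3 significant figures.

Range = 14.5 − (2.5) = 12 V.
LSB = 12 V ÷ 2^8 = 12/256 V = 46.875 mV.
A rounding quantizer has |error| ≤ LSB/2 = 23.4 mV.

23.4 mV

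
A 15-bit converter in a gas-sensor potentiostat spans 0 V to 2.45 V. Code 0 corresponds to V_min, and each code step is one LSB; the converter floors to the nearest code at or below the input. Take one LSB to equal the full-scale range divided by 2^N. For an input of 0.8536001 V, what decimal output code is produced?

11416

Span = 2.45 V. LSB = 2.45 V / 2^15 ≈ 74.77 µV.
(V_in − V_min) × 2^15/range = (0.8536001 − (0)) × 32768/2.45 = 11416.640.
Floor → code = 11416.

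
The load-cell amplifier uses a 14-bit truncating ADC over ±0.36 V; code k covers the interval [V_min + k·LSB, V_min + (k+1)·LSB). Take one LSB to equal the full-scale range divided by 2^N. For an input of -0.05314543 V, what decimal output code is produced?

6982

Range = 0.36 − (-0.36) = 0.72 V. LSB = 0.72 V / 2^14 ≈ 43.95 µV.
code = ⌊(V_in − V_min)/LSB⌋ = ⌊(V_in − V_min) × 2^14 / range⌋
     = ⌊(-0.05314543 − (-0.36)) × 16384 / 0.72⌋ = ⌊0.30685457 × 16384/0.72⌋
     = ⌊6982.646⌋ = 6982.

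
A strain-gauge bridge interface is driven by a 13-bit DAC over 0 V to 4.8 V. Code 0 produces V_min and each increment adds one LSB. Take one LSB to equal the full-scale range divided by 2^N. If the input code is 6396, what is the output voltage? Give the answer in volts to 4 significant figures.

3.748 V

Span = 4.8 V. LSB = 4.8 V / 2^13.
V_out = 0 + 6396 × (4.8/8192) V
      = 0 + 3.74766 = 3.74766 V.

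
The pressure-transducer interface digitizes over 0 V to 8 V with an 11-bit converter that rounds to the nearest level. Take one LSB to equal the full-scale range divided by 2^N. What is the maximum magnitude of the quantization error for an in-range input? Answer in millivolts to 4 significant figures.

1.953 mV

V_FS = 8 V.
LSB = 8 V / 2^11 = 3.90625 mV.
|e|_max = LSB/2 = 1.953 mV.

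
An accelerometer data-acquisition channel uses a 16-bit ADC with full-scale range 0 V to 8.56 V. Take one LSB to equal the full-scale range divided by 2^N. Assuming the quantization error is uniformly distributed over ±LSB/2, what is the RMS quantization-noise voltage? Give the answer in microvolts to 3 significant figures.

Range is 8.56 V.
LSB = 8.56 V / 2^16 = 130.62 µV.
For a uniform distribution on [−LSB/2, +LSB/2], V_rms = LSB/√12 = 130.62 µV/3.4641 = 37.7 µV.

37.7 µV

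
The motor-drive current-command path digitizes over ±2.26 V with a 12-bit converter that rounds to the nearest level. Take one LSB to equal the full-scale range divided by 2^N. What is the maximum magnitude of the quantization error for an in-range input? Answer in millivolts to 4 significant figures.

Range = 2.26 − (-2.26) = 4.52 V.
Step size = 4.52/4096 V = 1.10352 mV.
Worst-case error for round-to-nearest is half an LSB: 0.5518 mV.

0.5518 mV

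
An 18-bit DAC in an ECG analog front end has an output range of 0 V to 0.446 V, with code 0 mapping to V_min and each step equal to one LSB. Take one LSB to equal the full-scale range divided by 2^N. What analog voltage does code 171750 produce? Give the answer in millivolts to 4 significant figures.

V_FS = 0.446 V. LSB = 0.446 V / 2^18.
V_out = V_min + code × LSB = 0 V + 171750 × 0.446 V / 262144
      = 0 + 0.292208 = 0.292208 V.

292.2 mV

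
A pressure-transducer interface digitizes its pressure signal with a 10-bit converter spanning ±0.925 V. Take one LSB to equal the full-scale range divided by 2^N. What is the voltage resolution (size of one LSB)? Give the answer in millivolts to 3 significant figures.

The full-scale span is 0.925 − (-0.925) = 1.85 V.
There are 2^10 = 1024 steps.
One LSB is 1.85 V / 1024 = 1.81 mV.

1.81 mV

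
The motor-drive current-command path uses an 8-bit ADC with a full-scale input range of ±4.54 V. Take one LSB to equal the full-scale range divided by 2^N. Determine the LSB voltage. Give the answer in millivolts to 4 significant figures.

The full-scale span is 4.54 − (-4.54) = 9.08 V.
2^8 = 256 levels.
LSB = 9.08 V / 2^8 = 35.47 mV.

35.47 mV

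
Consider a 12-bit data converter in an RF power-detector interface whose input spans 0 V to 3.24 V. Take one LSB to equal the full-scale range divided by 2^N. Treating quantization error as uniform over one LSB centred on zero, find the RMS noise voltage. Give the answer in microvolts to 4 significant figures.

V_FS = 3.24 V.
LSB = 3.24 V ÷ 2^12 = 3.24/4096 V = 0.791016 mV.
RMS of a uniform error over width LSB is LSB/√12 = 228.3 µV.

228.3 µV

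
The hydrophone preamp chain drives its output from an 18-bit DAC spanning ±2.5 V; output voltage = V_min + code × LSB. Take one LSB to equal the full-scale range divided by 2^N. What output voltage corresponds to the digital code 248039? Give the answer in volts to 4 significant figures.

The full-scale span is 2.5 − (-2.5) = 5 V. LSB = 5 V / 2^18.
V_out = -2.5 + 248039 × (5/262144) V
      = -2.5 + 4.73097 = 2.23097 V.

2.231 V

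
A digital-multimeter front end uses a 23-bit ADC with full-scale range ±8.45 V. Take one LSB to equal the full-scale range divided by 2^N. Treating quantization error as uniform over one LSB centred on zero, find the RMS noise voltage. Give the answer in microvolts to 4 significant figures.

The full-scale span is 8.45 − (-8.45) = 16.9 V.
LSB = 16.9 V ÷ 2^23 = 16.9/8388608 V = 2.01464 µV.
For a uniform distribution on [−LSB/2, +LSB/2], V_rms = LSB/√12 = 2.01464 µV/3.4641 = 0.5816 µV.

0.5816 µV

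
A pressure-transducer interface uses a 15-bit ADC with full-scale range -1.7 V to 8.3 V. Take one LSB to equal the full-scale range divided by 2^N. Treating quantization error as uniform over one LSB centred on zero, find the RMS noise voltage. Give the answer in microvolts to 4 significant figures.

Full-scale range = 8.3 V − (-1.7 V) = 10 V.
One LSB is 10 V / 32768 = 305.176 µV.
RMS of a uniform error over width LSB is LSB/√12 = 88.10 µV.

88.10 µV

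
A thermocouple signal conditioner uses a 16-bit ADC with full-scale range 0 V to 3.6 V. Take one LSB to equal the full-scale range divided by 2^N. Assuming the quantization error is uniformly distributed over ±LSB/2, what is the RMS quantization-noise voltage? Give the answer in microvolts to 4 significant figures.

15.86 µV

V_FS = 3.6 V.
Step size = 3.6/65536 V = 54.9316 µV.
σ_q = LSB/√12 = 54.9316 µV/3.4641 = 15.86 µV.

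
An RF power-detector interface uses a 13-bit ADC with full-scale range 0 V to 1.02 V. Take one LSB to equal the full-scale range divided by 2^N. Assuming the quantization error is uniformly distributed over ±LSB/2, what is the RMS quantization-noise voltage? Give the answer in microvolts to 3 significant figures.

35.9 µV

Range is 1.02 V.
LSB = 1.02 V / 2^13 = 124.51 µV.
For a uniform distribution on [−LSB/2, +LSB/2], V_rms = LSB/√12 = 124.51 µV/3.4641 = 35.9 µV.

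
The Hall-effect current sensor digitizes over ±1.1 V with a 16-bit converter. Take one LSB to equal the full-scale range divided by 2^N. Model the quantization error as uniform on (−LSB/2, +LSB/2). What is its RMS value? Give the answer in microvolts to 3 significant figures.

Range = 1.1 − (-1.1) = 2.2 V.
One LSB is 2.2 V / 65536 = 33.569 µV.
RMS of a uniform error over width LSB is LSB/√12 = 9.69 µV.

9.69 µV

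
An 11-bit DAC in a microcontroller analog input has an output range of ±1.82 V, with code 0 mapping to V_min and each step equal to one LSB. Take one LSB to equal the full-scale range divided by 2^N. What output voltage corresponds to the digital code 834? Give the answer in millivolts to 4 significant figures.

Full-scale range = 1.82 V − (-1.82 V) = 3.64 V. LSB = 3.64 V / 2^11.
Output = V_min + (834/2048) × range = -1.82 + 0.407227 × 3.64 V
      = -1.82 + 1.48230 = -0.337695 V.

-337.7 mV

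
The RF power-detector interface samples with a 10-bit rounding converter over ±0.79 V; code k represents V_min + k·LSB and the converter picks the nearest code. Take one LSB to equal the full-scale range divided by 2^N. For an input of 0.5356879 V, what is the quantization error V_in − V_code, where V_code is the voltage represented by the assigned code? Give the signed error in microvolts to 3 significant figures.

Full-scale range = 0.79 V − (-0.79 V) = 1.58 V. LSB = 1.58 V / 2^10 ≈ 1.543 mV.
(V_in − V_min)/LSB = (0.5356879 − (-0.79)) × 1024/1.58 = 859.1800 → nearest code k = 859.
Reconstructed level: -0.79 + 859 × 1.58/1024 V = 0.5354101563 V.
V_in − V_code = 0.5356879 − (0.5354101563) = +278 µV.

+278 µV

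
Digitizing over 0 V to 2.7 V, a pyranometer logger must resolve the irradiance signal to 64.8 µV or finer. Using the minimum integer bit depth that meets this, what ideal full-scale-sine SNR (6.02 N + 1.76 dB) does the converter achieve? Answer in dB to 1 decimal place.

98.1 dB

Full-scale range = 2.7 V.
Levels needed ≥ 2.7/64.8 µV = 41670. 2^16 = 65536 suffices, so N_min = 16.
6.02(16) + 1.76 = 98.08 dB.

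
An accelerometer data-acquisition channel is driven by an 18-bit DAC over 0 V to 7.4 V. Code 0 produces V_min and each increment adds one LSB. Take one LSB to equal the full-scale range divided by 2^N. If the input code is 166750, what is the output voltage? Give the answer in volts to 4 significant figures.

Range is 7.4 V. LSB = 7.4 V / 2^18.
Output = V_min + (166750/262144) × range = 0 + 0.636101 × 7.4 V
      = 0 + 4.70715 = 4.70715 V.

4.707 V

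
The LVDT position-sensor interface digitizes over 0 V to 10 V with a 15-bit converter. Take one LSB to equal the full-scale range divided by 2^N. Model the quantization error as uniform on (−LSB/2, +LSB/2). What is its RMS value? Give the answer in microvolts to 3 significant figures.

V_FS = 10 V.
One LSB is 10 V / 32768 = 305.18 µV.
For a uniform distribution on [−LSB/2, +LSB/2], V_rms = LSB/√12 = 305.18 µV/3.4641 = 88.1 µV.

88.1 µV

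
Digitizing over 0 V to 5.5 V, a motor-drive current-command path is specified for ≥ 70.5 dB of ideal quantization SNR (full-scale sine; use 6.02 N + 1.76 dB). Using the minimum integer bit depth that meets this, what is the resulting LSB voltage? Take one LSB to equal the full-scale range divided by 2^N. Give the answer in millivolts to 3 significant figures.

1.34 mV

Range is 5.5 V.
N ≥ (70.5 − 1.76)/6.02 = 11.419 → N_min = 12.
One LSB is 5.5 V / 4096 = 1.34 mV.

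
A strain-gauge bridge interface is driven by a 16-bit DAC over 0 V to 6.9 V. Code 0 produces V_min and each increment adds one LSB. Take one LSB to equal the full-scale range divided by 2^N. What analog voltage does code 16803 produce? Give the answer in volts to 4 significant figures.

Full-scale range = 6.9 V. LSB = 6.9 V / 2^16.
V_out = 0 + 16803 × (6.9/65536) V
      = 0 + 1.76911 = 1.76911 V.

1.769 V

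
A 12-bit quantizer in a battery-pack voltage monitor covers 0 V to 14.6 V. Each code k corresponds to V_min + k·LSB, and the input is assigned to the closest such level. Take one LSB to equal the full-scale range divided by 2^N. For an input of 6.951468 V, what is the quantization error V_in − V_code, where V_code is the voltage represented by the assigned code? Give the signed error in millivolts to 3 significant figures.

+0.784 mV

Span = 14.6 V. LSB = 14.6 V / 2^12 ≈ 3.564 mV.
(V_in − V_min)/LSB = (6.951468 − (0)) × 4096/14.6 = 1950.2201 → nearest code k = 1950.
V_code = 0 + (1950/4096) × 14.6 = 6.950683594 V.
V_in − V_code = 6.951468 − (6.950683594) = +0.784 mV.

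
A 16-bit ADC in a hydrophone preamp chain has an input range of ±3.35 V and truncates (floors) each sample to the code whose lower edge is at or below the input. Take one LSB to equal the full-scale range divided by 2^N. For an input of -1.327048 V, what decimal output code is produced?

19787

Range = 3.35 − (-3.35) = 6.7 V. LSB = 6.7 V / 2^16 ≈ 102.2 µV.
(V_in − V_min) × 2^16/range = (-1.327048 − (-3.35)) × 65536/6.7 = 19787.490.
Floor → code = 19787.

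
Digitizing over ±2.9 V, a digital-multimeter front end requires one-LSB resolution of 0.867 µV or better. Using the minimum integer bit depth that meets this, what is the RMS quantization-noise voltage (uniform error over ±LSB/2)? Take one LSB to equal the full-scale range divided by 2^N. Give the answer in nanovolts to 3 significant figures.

Range = 2.9 − (-2.9) = 5.8 V.
Levels needed ≥ 5.8/0.867 µV = 6.690e6. 2^23 = 8388608 suffices, so N_min = 23.
LSB = 5.8 V ÷ 2^23 = 5.8/8388608 V = 0.69141 µV.
σ_q = LSB/√12 = 0.69141 µV/3.4641 = 200 nV.

200 nV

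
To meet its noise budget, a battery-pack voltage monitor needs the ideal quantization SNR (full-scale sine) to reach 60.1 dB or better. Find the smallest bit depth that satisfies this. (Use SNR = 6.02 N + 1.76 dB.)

10 bits

Required N = ⌈(60.1 − 1.76)/6.02⌉ = ⌈9.691⌉ = 10.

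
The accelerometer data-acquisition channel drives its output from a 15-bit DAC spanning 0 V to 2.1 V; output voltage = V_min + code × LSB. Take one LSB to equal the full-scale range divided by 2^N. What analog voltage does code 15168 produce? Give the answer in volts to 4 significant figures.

0.9721 V

Full-scale range = 2.1 V. LSB = 2.1 V / 2^15.
V_out = V_min + code × LSB = 0 V + 15168 × 2.1 V / 32768
      = 0 V + 0.972070 V = 0.972070 V.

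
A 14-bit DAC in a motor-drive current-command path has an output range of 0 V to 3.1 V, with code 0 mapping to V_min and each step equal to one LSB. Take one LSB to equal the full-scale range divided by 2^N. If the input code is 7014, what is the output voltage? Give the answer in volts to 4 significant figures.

1.327 V

Full-scale range = 3.1 V. LSB = 3.1 V / 2^14.
V_out = 0 + 7014 × (3.1/16384) V
      = 0 V + 1.32711 V = 1.32711 V.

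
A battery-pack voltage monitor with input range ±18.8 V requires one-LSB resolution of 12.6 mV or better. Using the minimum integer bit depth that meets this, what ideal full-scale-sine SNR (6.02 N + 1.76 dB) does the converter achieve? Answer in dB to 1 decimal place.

The full-scale span is 18.8 − (-18.8) = 37.6 V.
Need 2^N ≥ 37.6 V / 12.6 mV = 2984 → N_min = 12.
SNR = 6.02 × 12 + 1.76 = 74.00 dB.

74.0 dB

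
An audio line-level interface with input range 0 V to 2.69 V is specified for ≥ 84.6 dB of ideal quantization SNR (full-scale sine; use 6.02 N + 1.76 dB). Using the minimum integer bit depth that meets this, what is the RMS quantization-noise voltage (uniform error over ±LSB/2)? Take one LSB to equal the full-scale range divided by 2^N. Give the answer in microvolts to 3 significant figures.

47.4 µV

Full-scale range = 2.69 V.
Required N = ⌈(84.6 − 1.76)/6.02⌉ = ⌈13.761⌉ = 14.
Step size = 2.69/16384 V = 164.18 µV.
V_rms = LSB/√12 = 47.4 µV.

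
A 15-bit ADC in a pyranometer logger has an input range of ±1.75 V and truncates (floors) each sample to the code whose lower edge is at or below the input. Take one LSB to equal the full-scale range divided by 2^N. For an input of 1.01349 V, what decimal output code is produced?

25872

Full-scale range = 1.75 V − (-1.75 V) = 3.5 V. LSB = 3.5 V / 2^15 ≈ 106.8 µV.
(V_in − V_min) × 2^15/range = (1.01349 − (-1.75)) × 32768/3.5 = 25872.583.
Floor → code = 25872.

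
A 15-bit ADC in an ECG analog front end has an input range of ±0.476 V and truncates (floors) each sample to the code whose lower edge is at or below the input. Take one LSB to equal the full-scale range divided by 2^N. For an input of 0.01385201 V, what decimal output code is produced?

Span: 0.476 V − (-0.476 V) = 0.952 V. LSB = 0.952 V / 2^15 ≈ 29.05 µV.
(V_in − V_min) × 2^15/range = (0.01385201 − (-0.476)) × 32768/0.952 = 16860.789.
Floor → code = 16860.

16860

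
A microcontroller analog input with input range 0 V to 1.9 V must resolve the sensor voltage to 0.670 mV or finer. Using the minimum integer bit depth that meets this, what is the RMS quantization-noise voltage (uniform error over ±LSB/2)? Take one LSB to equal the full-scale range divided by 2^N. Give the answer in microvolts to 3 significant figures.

V_FS = 1.9 V.
Need 2^N ≥ 1.9 V / 0.670 mV = 2836 → N_min = 12.
One LSB is 1.9 V / 4096 = 463.87 µV.
σ_q = LSB/√12 = 463.87 µV/3.4641 = 134 µV.

134 µV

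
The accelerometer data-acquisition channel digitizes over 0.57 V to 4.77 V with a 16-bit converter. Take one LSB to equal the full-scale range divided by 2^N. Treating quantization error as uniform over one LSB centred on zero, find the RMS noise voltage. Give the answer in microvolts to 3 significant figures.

The full-scale span is 4.77 − (0.57) = 4.2 V.
Step size = 4.2/65536 V = 64.087 µV.
For a uniform distribution on [−LSB/2, +LSB/2], V_rms = LSB/√12 = 64.087 µV/3.4641 = 18.5 µV.

18.5 µV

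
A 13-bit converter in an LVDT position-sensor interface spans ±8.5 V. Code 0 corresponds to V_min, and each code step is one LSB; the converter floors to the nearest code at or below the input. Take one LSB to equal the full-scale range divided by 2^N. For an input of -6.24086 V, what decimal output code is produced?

1088

The full-scale span is 8.5 − (-8.5) = 17 V. LSB = 17 V / 2^13 ≈ 2.075 mV.
V_in − V_min = -6.24086 − (-8.5) = 2.25914 V.
Divide by LSB: 2.25914 × 8192/17 = 1088.6397.
Truncating gives code 1088.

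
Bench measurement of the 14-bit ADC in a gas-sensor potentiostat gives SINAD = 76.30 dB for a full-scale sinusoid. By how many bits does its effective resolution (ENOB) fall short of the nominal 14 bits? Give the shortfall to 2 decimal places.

1.62 bits

ENOB = (SINAD − 1.76)/6.02 = (76.30 − 1.76)/6.02 = 12.3821 bits.
14 − 12.3821 = 1.62 bits below nominal.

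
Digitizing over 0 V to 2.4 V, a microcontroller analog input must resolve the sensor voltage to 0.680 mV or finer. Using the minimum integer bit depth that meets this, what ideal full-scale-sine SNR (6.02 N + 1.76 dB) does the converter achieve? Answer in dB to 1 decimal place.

74.0 dB

Span = 2.4 V.
2.4 V / 0.680 mV = 3529. Since 2^11 = 2048 and 2^12 = 4096, N = 12.
SNR = 6.02 × 12 + 1.76 = 74.00 dB.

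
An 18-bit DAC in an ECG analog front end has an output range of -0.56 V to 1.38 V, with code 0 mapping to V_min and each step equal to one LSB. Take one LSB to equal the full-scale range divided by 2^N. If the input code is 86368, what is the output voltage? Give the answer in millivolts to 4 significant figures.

The full-scale span is 1.38 − (-0.56) = 1.94 V. LSB = 1.94 V / 2^18.
V_out = -0.56 + 86368 × (1.94/262144) V
      = -0.56 V + 0.639167 V = 0.0791675 V.

79.17 mV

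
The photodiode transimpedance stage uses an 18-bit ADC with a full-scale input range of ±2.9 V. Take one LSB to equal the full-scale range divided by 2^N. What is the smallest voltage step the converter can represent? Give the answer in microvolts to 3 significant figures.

Full-scale range = 2.9 V − (-2.9 V) = 5.8 V.
There are 2^18 = 262144 steps.
Step size = 5.8/262144 V = 22.1 µV.

22.1 µV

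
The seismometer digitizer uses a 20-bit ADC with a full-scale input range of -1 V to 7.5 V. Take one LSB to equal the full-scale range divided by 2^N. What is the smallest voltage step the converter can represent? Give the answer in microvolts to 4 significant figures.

8.106 µV

Span: 7.5 V − (-1 V) = 8.5 V.
There are 2^20 = 1048576 steps.
Step size = 8.5/1048576 V = 8.106 µV.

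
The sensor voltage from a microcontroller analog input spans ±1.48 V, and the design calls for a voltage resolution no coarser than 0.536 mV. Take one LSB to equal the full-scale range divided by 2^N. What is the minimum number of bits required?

The full-scale span is 1.48 − (-1.48) = 2.96 V.
Need 2^N ≥ 2.96 V / 0.536 mV = 5522 → N_min = 13.

13 bits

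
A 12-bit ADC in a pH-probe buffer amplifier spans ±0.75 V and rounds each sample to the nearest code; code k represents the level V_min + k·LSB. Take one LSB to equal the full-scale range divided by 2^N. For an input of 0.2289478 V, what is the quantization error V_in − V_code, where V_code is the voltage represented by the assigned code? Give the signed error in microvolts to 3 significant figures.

Span: 0.75 V − (-0.75 V) = 1.5 V. LSB = 1.5 V / 2^12 ≈ 366.2 µV.
(V_in − V_min)/LSB = (0.2289478 − (-0.75)) × 4096/1.5 = 2673.1801 → nearest code k = 2673.
V_code = -0.75 + (2673/4096) × 1.5 = 0.2288818359 V.
Error = V_in − V_code = 0.2289478 − (0.2288818359) = +66.0 µV.

+66.0 µV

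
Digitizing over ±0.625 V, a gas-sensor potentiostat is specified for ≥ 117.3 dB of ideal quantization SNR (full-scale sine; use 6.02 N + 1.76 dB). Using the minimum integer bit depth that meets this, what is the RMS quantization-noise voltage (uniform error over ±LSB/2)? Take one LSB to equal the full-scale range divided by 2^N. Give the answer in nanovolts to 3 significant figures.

344 nV

Range = 0.625 − (-0.625) = 1.25 V.
Required N = ⌈(117.3 − 1.76)/6.02⌉ = ⌈19.193⌉ = 20.
LSB = 1.25 V / 2^20 = 1.1921 µV.
RMS noise = LSB/√12 = 344 nV.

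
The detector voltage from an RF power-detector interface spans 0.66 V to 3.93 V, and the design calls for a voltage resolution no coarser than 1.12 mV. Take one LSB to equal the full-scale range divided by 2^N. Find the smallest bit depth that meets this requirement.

Range = 3.93 − (0.66) = 3.27 V.
3.27 V / 1.12 mV = 2920. Since 2^11 = 2048 and 2^12 = 4096, N = 12.

12 bits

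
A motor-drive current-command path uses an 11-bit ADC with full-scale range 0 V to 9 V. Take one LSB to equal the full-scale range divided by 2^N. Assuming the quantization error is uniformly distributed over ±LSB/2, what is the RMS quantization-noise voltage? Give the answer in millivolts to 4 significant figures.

1.269 mV

Span = 9 V.
Step size = 9/2048 V = 4.39453 mV.
σ_q = LSB/√12 = 4.39453 mV/3.4641 = 1.269 mV.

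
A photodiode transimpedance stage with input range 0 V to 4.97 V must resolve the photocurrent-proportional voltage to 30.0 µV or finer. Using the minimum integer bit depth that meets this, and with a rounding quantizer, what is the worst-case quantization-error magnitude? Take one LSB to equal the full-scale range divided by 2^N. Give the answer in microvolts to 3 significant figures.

9.48 µV

Range is 4.97 V.
Need 2^N ≥ 4.97 V / 30.0 µV = 165700 → N_min = 18.
LSB = 4.97 V ÷ 2^18 = 4.97/262144 V = 18.959 µV.
Half an LSB is 9.48 µV.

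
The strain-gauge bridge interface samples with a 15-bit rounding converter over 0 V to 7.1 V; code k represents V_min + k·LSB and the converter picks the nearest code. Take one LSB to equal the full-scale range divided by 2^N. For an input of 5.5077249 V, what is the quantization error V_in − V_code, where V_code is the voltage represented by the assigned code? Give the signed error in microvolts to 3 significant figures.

+68.0 µV

Span = 7.1 V. LSB = 7.1 V / 2^15 ≈ 216.7 µV.
Position in LSBs: (5.5077249 − (0)) × 32768/7.1 = 25419.3140; rounding gives k = 25419.
Reconstructed level: 0 + 25419 × 7.1/32768 V = 5.5076568604 V.
e = 5.5077249 − (5.5076568604) = +68.0 µV.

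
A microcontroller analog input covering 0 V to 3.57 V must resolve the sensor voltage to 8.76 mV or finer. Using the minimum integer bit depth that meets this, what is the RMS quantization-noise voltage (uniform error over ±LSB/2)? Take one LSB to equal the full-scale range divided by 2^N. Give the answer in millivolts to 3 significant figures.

2.01 mV

Range is 3.57 V.
Need 2^N ≥ 3.57 V / 8.76 mV = 407.5 → N_min = 9.
One LSB is 3.57 V / 512 = 6.9727 mV.
RMS noise = LSB/√12 = 2.01 mV.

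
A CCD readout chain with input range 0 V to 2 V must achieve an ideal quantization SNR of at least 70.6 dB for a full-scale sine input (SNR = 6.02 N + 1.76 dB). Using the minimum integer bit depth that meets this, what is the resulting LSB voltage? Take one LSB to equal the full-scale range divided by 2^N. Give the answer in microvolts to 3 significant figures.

488 µV

V_FS = 2 V.
6.02 N + 1.76 ≥ 70.6 gives N ≥ 11.435, so the minimum integer is 12.
Step size = 2/4096 V = 488 µV.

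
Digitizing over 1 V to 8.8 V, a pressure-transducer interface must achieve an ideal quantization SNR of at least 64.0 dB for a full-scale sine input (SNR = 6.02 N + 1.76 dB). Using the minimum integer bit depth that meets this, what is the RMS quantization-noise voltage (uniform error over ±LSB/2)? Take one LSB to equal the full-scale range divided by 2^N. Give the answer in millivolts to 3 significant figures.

1.10 mV

Full-scale range = 8.8 V − (1 V) = 7.8 V.
Required N = ⌈(64.0 − 1.76)/6.02⌉ = ⌈10.339⌉ = 11.
LSB = 7.8 V ÷ 2^11 = 7.8/2048 V = 3.8086 mV.
RMS noise = LSB/√12 = 1.10 mV.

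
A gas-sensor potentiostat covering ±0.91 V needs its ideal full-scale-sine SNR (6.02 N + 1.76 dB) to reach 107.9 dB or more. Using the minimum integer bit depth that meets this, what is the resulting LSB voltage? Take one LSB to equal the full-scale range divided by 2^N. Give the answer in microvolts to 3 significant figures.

Span: 0.91 V − (-0.91 V) = 1.82 V.
Solving 6.02 N ≥ 107.9 − 1.76: N ≥ 17.631. Round up → N = 18.
LSB = 1.82 V ÷ 2^18 = 1.82/262144 V = 6.94 µV.

6.94 µV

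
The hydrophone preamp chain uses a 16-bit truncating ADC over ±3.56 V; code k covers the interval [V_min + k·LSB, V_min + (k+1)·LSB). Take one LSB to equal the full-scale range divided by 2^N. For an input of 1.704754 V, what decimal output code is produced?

48459

Full-scale range = 3.56 V − (-3.56 V) = 7.12 V. LSB = 7.12 V / 2^16 ≈ 108.6 µV.
(V_in − V_min) × 2^16/range = (1.704754 − (-3.56)) × 65536/7.12 = 48459.399.
Floor → code = 48459.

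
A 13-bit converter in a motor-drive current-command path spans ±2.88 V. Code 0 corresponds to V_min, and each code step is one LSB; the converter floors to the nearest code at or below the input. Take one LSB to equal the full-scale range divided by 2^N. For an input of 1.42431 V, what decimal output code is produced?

Span: 2.88 V − (-2.88 V) = 5.76 V. LSB = 5.76 V / 2^13 ≈ 0.7031 mV.
V_in − V_min = 1.42431 − (-2.88) = 4.30431 V.
Divide by LSB: 4.30431 × 8192/5.76 = 6121.6853.
Truncating gives code 6121.

6121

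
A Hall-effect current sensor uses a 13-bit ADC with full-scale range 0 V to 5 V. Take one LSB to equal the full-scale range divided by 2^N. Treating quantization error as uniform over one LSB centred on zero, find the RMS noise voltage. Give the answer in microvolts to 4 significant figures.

176.2 µV

Span = 5 V.
LSB = 5 V / 2^13 = 0.610352 mV.
V_rms = LSB/√12 = 0.610352 mV / √12 = 176.2 µV.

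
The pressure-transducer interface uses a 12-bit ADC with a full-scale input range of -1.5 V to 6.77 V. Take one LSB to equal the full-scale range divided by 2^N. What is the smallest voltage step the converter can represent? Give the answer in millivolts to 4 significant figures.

Span: 6.77 V − (-1.5 V) = 8.27 V.
Number of codes = 2^12 = 4096.
One LSB is 8.27 V / 4096 = 2.019 mV.

2.019 mV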